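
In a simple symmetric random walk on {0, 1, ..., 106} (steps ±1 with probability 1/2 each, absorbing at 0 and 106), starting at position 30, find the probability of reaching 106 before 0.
P(hit 106 before 0) = 30/106 = 15/53

Let u_k = P(hit 106 before 0 | start at k). Then u_0 = 0, u_106 = 1, and u_k = u_{k-1}/2 + u_{k+1}/2 for 1 ≤ k ≤ 105. This harmonic recurrence is solved by u_k = k/106, giving u_30 = 30/106 = 15/53.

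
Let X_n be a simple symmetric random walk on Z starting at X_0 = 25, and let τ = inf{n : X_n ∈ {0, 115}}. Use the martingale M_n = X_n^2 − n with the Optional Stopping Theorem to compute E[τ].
E[τ] = 2250

M_n = X_n^2 − n is a martingale (since E[X_{n+1}^2 | F_n] = X_n^2 + 1). By OST (τ has finite mean in a bounded region), E[M_τ] = E[M_0] = X_0^2 − 0 = 25^2 = 625. Also E[M_τ] = E[X_τ^2] − E[τ]. The walk exits at 0 or 115, with P(hit 115 first) = 25/115, so E[X_τ^2] = 115^2 · 25/115 + 0 = 2875. Thus E[τ] = E[X_τ^2] − E[M_τ] = 2875 − 625 = 2250 = 25(115 − 25) = 2250.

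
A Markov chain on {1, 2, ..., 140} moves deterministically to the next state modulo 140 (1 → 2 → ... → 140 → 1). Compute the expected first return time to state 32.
E[T_32 | X_0 = 32] = 140

The chain cycles deterministically, so starting at state 32 it returns in exactly 140 steps. Equivalently, the stationary distribution is uniform π_j = 1/140 for every state j, so by Kac's formula E[T_32] = 1/π_32 = 140.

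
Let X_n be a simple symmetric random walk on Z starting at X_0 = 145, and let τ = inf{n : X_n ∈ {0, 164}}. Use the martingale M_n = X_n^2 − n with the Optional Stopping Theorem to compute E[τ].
E[τ] = 2755

M_n = X_n^2 − n is a martingale (since E[X_{n+1}^2 | F_n] = X_n^2 + 1). By OST (τ has finite mean in a bounded region), E[M_τ] = E[M_0] = X_0^2 − 0 = 145^2 = 21025. Also E[M_τ] = E[X_τ^2] − E[τ]. The walk exits at 0 or 164, with P(hit 164 first) = 145/164, so E[X_τ^2] = 164^2 · 145/164 + 0 = 23780. Thus E[τ] = E[X_τ^2] − E[M_τ] = 23780 − 21025 = 2755 = 145(164 − 145) = 2755.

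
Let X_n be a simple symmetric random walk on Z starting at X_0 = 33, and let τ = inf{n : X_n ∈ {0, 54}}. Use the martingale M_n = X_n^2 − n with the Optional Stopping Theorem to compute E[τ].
E[τ] = 693

M_n = X_n^2 − n is a martingale (since E[X_{n+1}^2 | F_n] = X_n^2 + 1). By OST (τ has finite mean in a bounded region), E[M_τ] = E[M_0] = X_0^2 − 0 = 33^2 = 1089. Also E[M_τ] = E[X_τ^2] − E[τ]. The walk exits at 0 or 54, with P(hit 54 first) = 33/54, so E[X_τ^2] = 54^2 · 33/54 + 0 = 1782. Thus E[τ] = E[X_τ^2] − E[M_τ] = 1782 − 1089 = 693 = 33(54 − 33) = 693.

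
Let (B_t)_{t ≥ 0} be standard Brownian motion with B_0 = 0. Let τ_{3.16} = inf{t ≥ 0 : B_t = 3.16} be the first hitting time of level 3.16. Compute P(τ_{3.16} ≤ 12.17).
P(τ_{3.16} ≤ 12.17) = 2(1 − Φ(3.16/√12.17)) = 2(1 − Φ(0.9058)) ≈ 0.3650

By the reflection principle for standard BM, P(τ_b ≤ t) = 2 · P(B_t ≥ b). Since B_t ~ N(0, t), P(B_t ≥ 3.16) = 1 − Φ(3.16/√t) = 1 − Φ(3.16/√12.17) = 1 − Φ(0.9058) ≈ 0.18252. Doubling: P(τ_{3.16} ≤ 12.17) ≈ 2 · 0.18252 = 0.36504 ≈ 0.3650.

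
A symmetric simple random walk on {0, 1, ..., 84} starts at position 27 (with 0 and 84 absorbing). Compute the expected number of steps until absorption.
E[τ | X_0 = 27] = 1539

Let v_k = E[τ | X_0 = k]. Boundary: v_0 = v_84 = 0. Recurrence: v_k = 1 + (v_{k-1} + v_{k+1})/2 for 1 ≤ k ≤ 83. The particular solution to v_k − (v_{k-1} + v_{k+1})/2 = 1 is v_k = −k^2. Adding homogeneous solution A + B k and matching boundaries gives v_k = k (84 − k). Substituting k = 27: v_27 = 27 · 57 = 1539.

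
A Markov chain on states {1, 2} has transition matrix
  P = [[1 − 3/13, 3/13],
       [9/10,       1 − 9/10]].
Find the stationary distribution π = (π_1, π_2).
π_1 = 39/49, π_2 = 10/49

Solve πP = π with π_1 + π_2 = 1. From πP = π: π_1 · (1 − 3/13) + π_2 · 9/10 = π_1 ⇒ π_2 · 9/10 = π_1 · 3/13 ⇒ π_2/π_1 = (3/13)/(9/10) = 10/39. Together with π_1 + π_2 = 1:
  π_1 = (9/10)/(3/13 + 9/10) = (9/10)/(147/130) = 39/49,
  π_2 = (3/13)/(3/13 + 9/10) = (3/13)/(147/130) = 10/49.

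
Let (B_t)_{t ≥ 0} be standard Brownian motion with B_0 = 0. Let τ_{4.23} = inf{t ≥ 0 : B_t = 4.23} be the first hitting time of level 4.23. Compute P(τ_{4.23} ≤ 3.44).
P(τ_{4.23} ≤ 3.44) = 2(1 − Φ(4.23/√3.44)) = 2(1 − Φ(2.2807)) ≈ 0.0226

By the reflection principle for standard BM, P(τ_b ≤ t) = 2 · P(B_t ≥ b). Since B_t ~ N(0, t), P(B_t ≥ 4.23) = 1 − Φ(4.23/√t) = 1 − Φ(4.23/√3.44) = 1 − Φ(2.2807) ≈ 0.01128. Doubling: P(τ_{4.23} ≤ 3.44) ≈ 2 · 0.01128 = 0.02256 ≈ 0.0226.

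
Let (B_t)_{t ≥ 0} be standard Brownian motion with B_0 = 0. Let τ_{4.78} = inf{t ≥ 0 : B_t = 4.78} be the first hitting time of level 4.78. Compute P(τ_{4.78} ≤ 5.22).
P(τ_{4.78} ≤ 5.22) = 2(1 − Φ(4.78/√5.22)) = 2(1 − Φ(2.0921)) ≈ 0.0364

By the reflection principle for standard BM, P(τ_b ≤ t) = 2 · P(B_t ≥ b). Since B_t ~ N(0, t), P(B_t ≥ 4.78) = 1 − Φ(4.78/√t) = 1 − Φ(4.78/√5.22) = 1 − Φ(2.0921) ≈ 0.01821. Doubling: P(τ_{4.78} ≤ 5.22) ≈ 2 · 0.01821 = 0.03642 ≈ 0.0364.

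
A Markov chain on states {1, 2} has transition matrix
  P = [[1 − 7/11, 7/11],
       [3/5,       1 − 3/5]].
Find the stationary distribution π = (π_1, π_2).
π_1 = 33/68, π_2 = 35/68

Solve πP = π with π_1 + π_2 = 1. From πP = π: π_1 · (1 − 7/11) + π_2 · 3/5 = π_1 ⇒ π_2 · 3/5 = π_1 · 7/11 ⇒ π_2/π_1 = (7/11)/(3/5) = 35/33. Together with π_1 + π_2 = 1:
  π_1 = (3/5)/(7/11 + 3/5) = (3/5)/(68/55) = 33/68,
  π_2 = (7/11)/(7/11 + 3/5) = (7/11)/(68/55) = 35/68.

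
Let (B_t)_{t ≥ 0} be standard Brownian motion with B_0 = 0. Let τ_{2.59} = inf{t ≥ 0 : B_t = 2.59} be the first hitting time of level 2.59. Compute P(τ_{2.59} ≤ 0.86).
P(τ_{2.59} ≤ 0.86) = 2(1 − Φ(2.59/√0.86)) = 2(1 − Φ(2.7929)) ≈ 0.0052

By the reflection principle for standard BM, P(τ_b ≤ t) = 2 · P(B_t ≥ b). Since B_t ~ N(0, t), P(B_t ≥ 2.59) = 1 − Φ(2.59/√t) = 1 − Φ(2.59/√0.86) = 1 − Φ(2.7929) ≈ 0.00261. Doubling: P(τ_{2.59} ≤ 0.86) ≈ 2 · 0.00261 = 0.00522 ≈ 0.0052.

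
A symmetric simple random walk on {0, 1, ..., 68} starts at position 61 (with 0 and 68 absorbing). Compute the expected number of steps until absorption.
E[τ | X_0 = 61] = 427

Let v_k = E[τ | X_0 = k]. Boundary: v_0 = v_68 = 0. Recurrence: v_k = 1 + (v_{k-1} + v_{k+1})/2 for 1 ≤ k ≤ 67. The particular solution to v_k − (v_{k-1} + v_{k+1})/2 = 1 is v_k = −k^2. Adding homogeneous solution A + B k and matching boundaries gives v_k = k (68 − k). Substituting k = 61: v_61 = 61 · 7 = 427.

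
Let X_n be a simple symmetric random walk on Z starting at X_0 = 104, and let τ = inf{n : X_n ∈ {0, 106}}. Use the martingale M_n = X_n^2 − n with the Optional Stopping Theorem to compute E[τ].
E[τ] = 208

M_n = X_n^2 − n is a martingale (since E[X_{n+1}^2 | F_n] = X_n^2 + 1). By OST (τ has finite mean in a bounded region), E[M_τ] = E[M_0] = X_0^2 − 0 = 104^2 = 10816. Also E[M_τ] = E[X_τ^2] − E[τ]. The walk exits at 0 or 106, with P(hit 106 first) = 104/106, so E[X_τ^2] = 106^2 · 104/106 + 0 = 11024. Thus E[τ] = E[X_τ^2] − E[M_τ] = 11024 − 10816 = 208 = 104(106 − 104) = 208.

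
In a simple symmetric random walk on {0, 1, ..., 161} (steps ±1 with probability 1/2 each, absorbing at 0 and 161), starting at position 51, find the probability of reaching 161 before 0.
P(hit 161 before 0) = 51/161

Let u_k = P(hit 161 before 0 | start at k). Then u_0 = 0, u_161 = 1, and u_k = u_{k-1}/2 + u_{k+1}/2 for 1 ≤ k ≤ 160. This harmonic recurrence is solved by u_k = k/161, giving u_51 = 51/161.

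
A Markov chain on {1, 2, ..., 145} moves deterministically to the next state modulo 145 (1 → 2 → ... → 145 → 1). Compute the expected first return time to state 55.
E[T_55 | X_0 = 55] = 145

The chain cycles deterministically, so starting at state 55 it returns in exactly 145 steps. Equivalently, the stationary distribution is uniform π_j = 1/145 for every state j, so by Kac's formula E[T_55] = 1/π_55 = 145.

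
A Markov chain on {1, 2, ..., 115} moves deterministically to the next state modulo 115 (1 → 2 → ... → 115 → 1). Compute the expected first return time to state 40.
E[T_40 | X_0 = 40] = 115

The chain cycles deterministically, so starting at state 40 it returns in exactly 115 steps. Equivalently, the stationary distribution is uniform π_j = 1/115 for every state j, so by Kac's formula E[T_40] = 1/π_40 = 115.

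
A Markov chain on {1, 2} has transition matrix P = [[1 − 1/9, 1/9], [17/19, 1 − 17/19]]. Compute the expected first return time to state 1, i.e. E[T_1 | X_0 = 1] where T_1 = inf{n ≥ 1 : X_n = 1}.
E[T_1 | X_0 = 1] = 1/π_1 = 172/153

For an irreducible recurrent Markov chain with stationary distribution π, E[T_i | X_0 = i] = 1/π_i (Kac's formula). Here π_1 = (17/19)/(1/9 + 17/19) = (17/19)/(172/171) = 153/172, so E[T_1 | X_0 = 1] = 1/π_1 = (1/9 + 17/19)/(17/19) = (172/171)/(17/19) = 172/153.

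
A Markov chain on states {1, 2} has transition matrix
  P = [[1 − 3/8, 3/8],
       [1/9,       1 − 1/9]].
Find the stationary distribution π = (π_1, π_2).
π_1 = 8/35, π_2 = 27/35

Solve πP = π with π_1 + π_2 = 1. From πP = π: π_1 · (1 − 3/8) + π_2 · 1/9 = π_1 ⇒ π_2 · 1/9 = π_1 · 3/8 ⇒ π_2/π_1 = (3/8)/(1/9) = 27/8. Together with π_1 + π_2 = 1:
  π_1 = (1/9)/(3/8 + 1/9) = (1/9)/(35/72) = 8/35,
  π_2 = (3/8)/(3/8 + 1/9) = (3/8)/(35/72) = 27/35.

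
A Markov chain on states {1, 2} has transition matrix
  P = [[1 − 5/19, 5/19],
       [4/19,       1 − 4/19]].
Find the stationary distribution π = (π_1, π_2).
π_1 = 4/9, π_2 = 5/9

Solve πP = π with π_1 + π_2 = 1. From πP = π: π_1 · (1 − 5/19) + π_2 · 4/19 = π_1 ⇒ π_2 · 4/19 = π_1 · 5/19 ⇒ π_2/π_1 = (5/19)/(4/19) = 5/4. Together with π_1 + π_2 = 1:
  π_1 = (4/19)/(5/19 + 4/19) = (4/19)/(9/19) = 4/9,
  π_2 = (5/19)/(5/19 + 4/19) = (5/19)/(9/19) = 5/9.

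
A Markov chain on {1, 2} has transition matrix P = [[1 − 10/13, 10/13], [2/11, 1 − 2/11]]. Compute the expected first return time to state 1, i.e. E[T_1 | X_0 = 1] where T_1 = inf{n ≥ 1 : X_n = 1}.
E[T_1 | X_0 = 1] = 1/π_1 = 68/13

For an irreducible recurrent Markov chain with stationary distribution π, E[T_i | X_0 = i] = 1/π_i (Kac's formula). Here π_1 = (2/11)/(10/13 + 2/11) = (2/11)/(136/143) = 13/68, so E[T_1 | X_0 = 1] = 1/π_1 = (10/13 + 2/11)/(2/11) = (136/143)/(2/11) = 68/13.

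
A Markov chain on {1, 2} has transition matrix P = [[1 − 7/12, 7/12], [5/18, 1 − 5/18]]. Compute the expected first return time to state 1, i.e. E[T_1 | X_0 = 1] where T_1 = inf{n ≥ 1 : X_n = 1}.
E[T_1 | X_0 = 1] = 1/π_1 = 31/10

For an irreducible recurrent Markov chain with stationary distribution π, E[T_i | X_0 = i] = 1/π_i (Kac's formula). Here π_1 = (5/18)/(7/12 + 5/18) = (5/18)/(31/36) = 10/31, so E[T_1 | X_0 = 1] = 1/π_1 = (7/12 + 5/18)/(5/18) = (31/36)/(5/18) = 31/10.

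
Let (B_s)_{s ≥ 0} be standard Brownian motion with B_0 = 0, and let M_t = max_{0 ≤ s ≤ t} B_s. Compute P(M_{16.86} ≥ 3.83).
P(M_{16.86} ≥ 3.83) = 2·P(B_{16.86} ≥ 3.83) = 2(1 − Φ(3.83/√16.86)) ≈ 0.3509

By the reflection principle for Brownian motion, P(M_t ≥ a) = 2 · P(B_t ≥ a) for a ≥ 0. Since B_t ~ N(0, t), P(B_t ≥ 3.83) = 1 − Φ(3.83/√t) = 1 − Φ(3.83/√16.86) = 1 − Φ(0.9328). So
  P(M_{16.86} ≥ 3.83) = 2(1 − Φ(0.9328)) ≈ 0.3509.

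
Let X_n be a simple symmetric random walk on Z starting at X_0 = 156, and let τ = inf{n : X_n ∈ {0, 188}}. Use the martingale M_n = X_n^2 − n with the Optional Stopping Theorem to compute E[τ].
E[τ] = 4992

M_n = X_n^2 − n is a martingale (since E[X_{n+1}^2 | F_n] = X_n^2 + 1). By OST (τ has finite mean in a bounded region), E[M_τ] = E[M_0] = X_0^2 − 0 = 156^2 = 24336. Also E[M_τ] = E[X_τ^2] − E[τ]. The walk exits at 0 or 188, with P(hit 188 first) = 156/188, so E[X_τ^2] = 188^2 · 156/188 + 0 = 29328. Thus E[τ] = E[X_τ^2] − E[M_τ] = 29328 − 24336 = 4992 = 156(188 − 156) = 4992.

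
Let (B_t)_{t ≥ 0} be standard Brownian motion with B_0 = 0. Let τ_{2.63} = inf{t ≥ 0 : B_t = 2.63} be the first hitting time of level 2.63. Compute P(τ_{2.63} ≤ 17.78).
P(τ_{2.63} ≤ 17.78) = 2(1 − Φ(2.63/√17.78)) = 2(1 − Φ(0.6237)) ≈ 0.5328

By the reflection principle for standard BM, P(τ_b ≤ t) = 2 · P(B_t ≥ b). Since B_t ~ N(0, t), P(B_t ≥ 2.63) = 1 − Φ(2.63/√t) = 1 − Φ(2.63/√17.78) = 1 − Φ(0.6237) ≈ 0.26641. Doubling: P(τ_{2.63} ≤ 17.78) ≈ 2 · 0.26641 = 0.53282 ≈ 0.5328.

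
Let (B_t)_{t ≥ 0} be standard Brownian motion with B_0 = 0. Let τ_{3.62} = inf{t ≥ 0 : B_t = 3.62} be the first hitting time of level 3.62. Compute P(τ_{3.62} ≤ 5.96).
P(τ_{3.62} ≤ 5.96) = 2(1 − Φ(3.62/√5.96)) = 2(1 − Φ(1.4828)) ≈ 0.1381

By the reflection principle for standard BM, P(τ_b ≤ t) = 2 · P(B_t ≥ b). Since B_t ~ N(0, t), P(B_t ≥ 3.62) = 1 − Φ(3.62/√t) = 1 − Φ(3.62/√5.96) = 1 − Φ(1.4828) ≈ 0.06906. Doubling: P(τ_{3.62} ≤ 5.96) ≈ 2 · 0.06906 = 0.13812 ≈ 0.1381.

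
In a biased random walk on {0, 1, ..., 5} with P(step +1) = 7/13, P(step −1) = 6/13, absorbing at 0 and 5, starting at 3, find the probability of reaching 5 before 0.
P(hit 5 before 0) = (1 − (6/7)^3) / (1 − (6/7)^5) = 6223/9031

Let u_k denote P(reach 5 before 0 | start at k). Boundary: u_0 = 0, u_5 = 1. Recurrence: u_k = 7/13·u_{k+1} + 6/13·u_{k-1} for 1 ≤ k ≤ 4. Try u_k = A + B·r^k with r = q/p = (6/13)/(7/13) = 6/7. Substitution satisfies the recurrence; boundary conditions give:
  u_k = (1 − r^k) / (1 − r^N) = (1 − (6/7)^3) / (1 − (6/7)^5) = 6223/9031.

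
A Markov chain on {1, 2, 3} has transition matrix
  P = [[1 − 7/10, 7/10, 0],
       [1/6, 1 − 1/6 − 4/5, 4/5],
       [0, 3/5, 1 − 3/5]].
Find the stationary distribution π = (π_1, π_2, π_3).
π = (5/54, 7/18, 14/27)

This is a birth-death chain on three states, which satisfies detailed balance: π_1 · P_{12} = π_2 · P_{21} and π_2 · P_{23} = π_3 · P_{32}.
From π_1 · 7/10 = π_2 · 1/6: π_2/π_1 = (7/10)/(1/6) = 21/5.
From π_2 · 4/5 = π_3 · 3/5: π_3/π_2 = (4/5)/(3/5) = 4/3.
Take π_1 proportional to 1; then unnormalized π = (1, 21/5, 28/5). Normalize by dividing by the sum 54/5:
  π = (5/54, 7/18, 14/27).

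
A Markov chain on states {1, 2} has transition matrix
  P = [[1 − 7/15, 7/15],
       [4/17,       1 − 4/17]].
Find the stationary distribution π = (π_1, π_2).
π_1 = 60/179, π_2 = 119/179

Solve πP = π with π_1 + π_2 = 1. From πP = π: π_1 · (1 − 7/15) + π_2 · 4/17 = π_1 ⇒ π_2 · 4/17 = π_1 · 7/15 ⇒ π_2/π_1 = (7/15)/(4/17) = 119/60. Together with π_1 + π_2 = 1:
  π_1 = (4/17)/(7/15 + 4/17) = (4/17)/(179/255) = 60/179,
  π_2 = (7/15)/(7/15 + 4/17) = (7/15)/(179/255) = 119/179.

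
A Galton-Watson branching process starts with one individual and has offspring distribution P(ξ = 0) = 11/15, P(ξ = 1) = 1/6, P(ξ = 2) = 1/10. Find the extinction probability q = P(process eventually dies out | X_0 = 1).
q = 1

Mean offspring μ = 0·11/15 + 1·1/6 + 2·1/10 = 11/30 ≤ 1. For μ ≤ 1 with offspring not concentrated at 1, the Galton-Watson process goes extinct almost surely, so q = 1.
(Algebraic check: The pgf is f(s) = 11/15 + 1/6·s + 1/10·s². The extinction probability q is the smallest fixed point of f in [0, 1]. Setting s = f(s):
  1/10·s² + (1/6 − 1)·s + 11/15 = 0
  1/10·s² − (11/15 + 1/10)·s + 11/15 = 0
which factors as (s − 1)·(1/10·s − 11/15) = 0, giving roots s = 1 and s = (11/15)/(1/10) = 22/3. Since 22/3 ≥ 1, the smallest root in [0, 1] is s = 1.)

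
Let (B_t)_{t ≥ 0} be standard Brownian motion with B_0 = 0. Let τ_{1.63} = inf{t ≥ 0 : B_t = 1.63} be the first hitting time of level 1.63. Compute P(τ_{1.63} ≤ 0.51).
P(τ_{1.63} ≤ 0.51) = 2(1 − Φ(1.63/√0.51)) = 2(1 − Φ(2.2825)) ≈ 0.0225

By the reflection principle for standard BM, P(τ_b ≤ t) = 2 · P(B_t ≥ b). Since B_t ~ N(0, t), P(B_t ≥ 1.63) = 1 − Φ(1.63/√t) = 1 − Φ(1.63/√0.51) = 1 − Φ(2.2825) ≈ 0.01123. Doubling: P(τ_{1.63} ≤ 0.51) ≈ 2 · 0.01123 = 0.02246 ≈ 0.0225.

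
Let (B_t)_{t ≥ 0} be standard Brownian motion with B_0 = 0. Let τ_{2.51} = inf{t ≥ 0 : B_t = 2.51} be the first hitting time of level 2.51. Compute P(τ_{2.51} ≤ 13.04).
P(τ_{2.51} ≤ 13.04) = 2(1 − Φ(2.51/√13.04)) = 2(1 − Φ(0.6951)) ≈ 0.4870

By the reflection principle for standard BM, P(τ_b ≤ t) = 2 · P(B_t ≥ b). Since B_t ~ N(0, t), P(B_t ≥ 2.51) = 1 − Φ(2.51/√t) = 1 − Φ(2.51/√13.04) = 1 − Φ(0.6951) ≈ 0.24350. Doubling: P(τ_{2.51} ≤ 13.04) ≈ 2 · 0.24350 = 0.48700 ≈ 0.4870.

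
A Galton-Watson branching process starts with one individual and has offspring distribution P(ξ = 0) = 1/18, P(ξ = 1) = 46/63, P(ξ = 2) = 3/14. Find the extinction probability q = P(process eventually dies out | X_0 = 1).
q = 7/27

The pgf is f(s) = 1/18 + 46/63·s + 3/14·s². The extinction probability q is the smallest fixed point of f in [0, 1]. Setting s = f(s):
  3/14·s² + (46/63 − 1)·s + 1/18 = 0
  3/14·s² − (1/18 + 3/14)·s + 1/18 = 0
which factors as (s − 1)·(3/14·s − 1/18) = 0, giving roots s = 1 and s = (1/18)/(3/14) = 7/27.
Mean offspring μ = 46/63 + 2·3/14 = 73/63 > 1 (supercritical), so q < 1. The extinction probability is the smaller root: q = (1/18)/(3/14) = 7/27.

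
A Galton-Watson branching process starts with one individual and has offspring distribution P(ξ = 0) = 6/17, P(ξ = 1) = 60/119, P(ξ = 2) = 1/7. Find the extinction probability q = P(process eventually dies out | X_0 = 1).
q = 1

Mean offspring μ = 0·6/17 + 1·60/119 + 2·1/7 = 94/119 ≤ 1. For μ ≤ 1 with offspring not concentrated at 1, the Galton-Watson process goes extinct almost surely, so q = 1.
(Algebraic check: The pgf is f(s) = 6/17 + 60/119·s + 1/7·s². The extinction probability q is the smallest fixed point of f in [0, 1]. Setting s = f(s):
  1/7·s² + (60/119 − 1)·s + 6/17 = 0
  1/7·s² − (6/17 + 1/7)·s + 6/17 = 0
which factors as (s − 1)·(1/7·s − 6/17) = 0, giving roots s = 1 and s = (6/17)/(1/7) = 42/17. Since 42/17 ≥ 1, the smallest root in [0, 1] is s = 1.)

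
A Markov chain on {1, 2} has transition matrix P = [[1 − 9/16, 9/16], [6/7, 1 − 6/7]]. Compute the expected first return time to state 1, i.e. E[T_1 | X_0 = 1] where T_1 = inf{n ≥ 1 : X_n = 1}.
E[T_1 | X_0 = 1] = 1/π_1 = 53/32

For an irreducible recurrent Markov chain with stationary distribution π, E[T_i | X_0 = i] = 1/π_i (Kac's formula). Here π_1 = (6/7)/(9/16 + 6/7) = (6/7)/(159/112) = 32/53, so E[T_1 | X_0 = 1] = 1/π_1 = (9/16 + 6/7)/(6/7) = (159/112)/(6/7) = 53/32.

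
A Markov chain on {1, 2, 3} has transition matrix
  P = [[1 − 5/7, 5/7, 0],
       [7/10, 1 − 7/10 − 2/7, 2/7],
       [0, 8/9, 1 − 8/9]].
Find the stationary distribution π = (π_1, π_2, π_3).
π = (686/1611, 700/1611, 25/179)

This is a birth-death chain on three states, which satisfies detailed balance: π_1 · P_{12} = π_2 · P_{21} and π_2 · P_{23} = π_3 · P_{32}.
From π_1 · 5/7 = π_2 · 7/10: π_2/π_1 = (5/7)/(7/10) = 50/49.
From π_2 · 2/7 = π_3 · 8/9: π_3/π_2 = (2/7)/(8/9) = 9/28.
Take π_1 proportional to 1; then unnormalized π = (1, 50/49, 225/686). Normalize by dividing by the sum 1611/686:
  π = (686/1611, 700/1611, 25/179).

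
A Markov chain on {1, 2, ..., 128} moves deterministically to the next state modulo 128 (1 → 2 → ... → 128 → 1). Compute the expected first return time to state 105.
E[T_105 | X_0 = 105] = 128

The chain cycles deterministically, so starting at state 105 it returns in exactly 128 steps. Equivalently, the stationary distribution is uniform π_j = 1/128 for every state j, so by Kac's formula E[T_105] = 1/π_105 = 128.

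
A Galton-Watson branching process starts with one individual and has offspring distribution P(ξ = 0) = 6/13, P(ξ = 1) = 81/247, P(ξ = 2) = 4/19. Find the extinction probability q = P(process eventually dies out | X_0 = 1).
q = 1

Mean offspring μ = 0·6/13 + 1·81/247 + 2·4/19 = 185/247 ≤ 1. For μ ≤ 1 with offspring not concentrated at 1, the Galton-Watson process goes extinct almost surely, so q = 1.
(Algebraic check: The pgf is f(s) = 6/13 + 81/247·s + 4/19·s². The extinction probability q is the smallest fixed point of f in [0, 1]. Setting s = f(s):
  4/19·s² + (81/247 − 1)·s + 6/13 = 0
  4/19·s² − (6/13 + 4/19)·s + 6/13 = 0
which factors as (s − 1)·(4/19·s − 6/13) = 0, giving roots s = 1 and s = (6/13)/(4/19) = 57/26. Since 57/26 ≥ 1, the smallest root in [0, 1] is s = 1.)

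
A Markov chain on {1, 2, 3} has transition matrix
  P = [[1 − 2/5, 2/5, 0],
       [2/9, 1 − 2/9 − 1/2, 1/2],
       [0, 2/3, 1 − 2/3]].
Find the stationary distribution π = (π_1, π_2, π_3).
π = (20/83, 36/83, 27/83)

This is a birth-death chain on three states, which satisfies detailed balance: π_1 · P_{12} = π_2 · P_{21} and π_2 · P_{23} = π_3 · P_{32}.
From π_1 · 2/5 = π_2 · 2/9: π_2/π_1 = (2/5)/(2/9) = 9/5.
From π_2 · 1/2 = π_3 · 2/3: π_3/π_2 = (1/2)/(2/3) = 3/4.
Take π_1 proportional to 1; then unnormalized π = (1, 9/5, 27/20). Normalize by dividing by the sum 83/20:
  π = (20/83, 36/83, 27/83).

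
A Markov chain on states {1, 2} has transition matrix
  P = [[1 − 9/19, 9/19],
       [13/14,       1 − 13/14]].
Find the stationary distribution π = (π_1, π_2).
π_1 = 247/373, π_2 = 126/373

Solve πP = π with π_1 + π_2 = 1. From πP = π: π_1 · (1 − 9/19) + π_2 · 13/14 = π_1 ⇒ π_2 · 13/14 = π_1 · 9/19 ⇒ π_2/π_1 = (9/19)/(13/14) = 126/247. Together with π_1 + π_2 = 1:
  π_1 = (13/14)/(9/19 + 13/14) = (13/14)/(373/266) = 247/373,
  π_2 = (9/19)/(9/19 + 13/14) = (9/19)/(373/266) = 126/373.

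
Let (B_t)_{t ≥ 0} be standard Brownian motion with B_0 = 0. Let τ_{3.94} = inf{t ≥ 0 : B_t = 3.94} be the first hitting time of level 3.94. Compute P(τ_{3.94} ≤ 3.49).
P(τ_{3.94} ≤ 3.49) = 2(1 − Φ(3.94/√3.49)) = 2(1 − Φ(2.1090)) ≈ 0.0349

By the reflection principle for standard BM, P(τ_b ≤ t) = 2 · P(B_t ≥ b). Since B_t ~ N(0, t), P(B_t ≥ 3.94) = 1 − Φ(3.94/√t) = 1 − Φ(3.94/√3.49) = 1 − Φ(2.1090) ≈ 0.01747. Doubling: P(τ_{3.94} ≤ 3.49) ≈ 2 · 0.01747 = 0.03494 ≈ 0.0349.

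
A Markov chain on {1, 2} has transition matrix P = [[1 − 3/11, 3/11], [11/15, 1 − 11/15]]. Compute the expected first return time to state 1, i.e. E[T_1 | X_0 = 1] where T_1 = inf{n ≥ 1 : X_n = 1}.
E[T_1 | X_0 = 1] = 1/π_1 = 166/121

For an irreducible recurrent Markov chain with stationary distribution π, E[T_i | X_0 = i] = 1/π_i (Kac's formula). Here π_1 = (11/15)/(3/11 + 11/15) = (11/15)/(166/165) = 121/166, so E[T_1 | X_0 = 1] = 1/π_1 = (3/11 + 11/15)/(11/15) = (166/165)/(11/15) = 166/121.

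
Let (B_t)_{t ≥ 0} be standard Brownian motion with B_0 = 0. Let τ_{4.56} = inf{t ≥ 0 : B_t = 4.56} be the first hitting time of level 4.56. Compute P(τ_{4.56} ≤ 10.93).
P(τ_{4.56} ≤ 10.93) = 2(1 − Φ(4.56/√10.93)) = 2(1 − Φ(1.3793)) ≈ 0.1678

By the reflection principle for standard BM, P(τ_b ≤ t) = 2 · P(B_t ≥ b). Since B_t ~ N(0, t), P(B_t ≥ 4.56) = 1 − Φ(4.56/√t) = 1 − Φ(4.56/√10.93) = 1 − Φ(1.3793) ≈ 0.08390. Doubling: P(τ_{4.56} ≤ 10.93) ≈ 2 · 0.08390 = 0.16780 ≈ 0.1678.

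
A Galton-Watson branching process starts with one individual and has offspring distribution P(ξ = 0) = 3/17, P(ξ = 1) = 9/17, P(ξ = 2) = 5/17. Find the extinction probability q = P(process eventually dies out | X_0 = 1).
q = 3/5

The pgf is f(s) = 3/17 + 9/17·s + 5/17·s². The extinction probability q is the smallest fixed point of f in [0, 1]. Setting s = f(s):
  5/17·s² + (9/17 − 1)·s + 3/17 = 0
  5/17·s² − (3/17 + 5/17)·s + 3/17 = 0
which factors as (s − 1)·(5/17·s − 3/17) = 0, giving roots s = 1 and s = (3/17)/(5/17) = 3/5.
Mean offspring μ = 9/17 + 2·5/17 = 19/17 > 1 (supercritical), so q < 1. The extinction probability is the smaller root: q = (3/17)/(5/17) = 3/5.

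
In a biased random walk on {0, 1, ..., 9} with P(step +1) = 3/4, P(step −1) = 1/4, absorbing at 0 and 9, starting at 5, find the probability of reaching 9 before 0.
P(hit 9 before 0) = (1 − (1/3)^5) / (1 − (1/3)^9) = 9801/9841

Let u_k denote P(reach 9 before 0 | start at k). Boundary: u_0 = 0, u_9 = 1. Recurrence: u_k = 3/4·u_{k+1} + 1/4·u_{k-1} for 1 ≤ k ≤ 8. Try u_k = A + B·r^k with r = q/p = (1/4)/(3/4) = 1/3. Substitution satisfies the recurrence; boundary conditions give:
  u_k = (1 − r^k) / (1 − r^N) = (1 − (1/3)^5) / (1 − (1/3)^9) = 9801/9841.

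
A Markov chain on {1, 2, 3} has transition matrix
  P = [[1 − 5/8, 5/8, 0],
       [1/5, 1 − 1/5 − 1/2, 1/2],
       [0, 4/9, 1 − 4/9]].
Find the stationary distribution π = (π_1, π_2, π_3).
π = (64/489, 200/489, 75/163)

This is a birth-death chain on three states, which satisfies detailed balance: π_1 · P_{12} = π_2 · P_{21} and π_2 · P_{23} = π_3 · P_{32}.
From π_1 · 5/8 = π_2 · 1/5: π_2/π_1 = (5/8)/(1/5) = 25/8.
From π_2 · 1/2 = π_3 · 4/9: π_3/π_2 = (1/2)/(4/9) = 9/8.
Take π_1 proportional to 1; then unnormalized π = (1, 25/8, 225/64). Normalize by dividing by the sum 489/64:
  π = (64/489, 200/489, 75/163).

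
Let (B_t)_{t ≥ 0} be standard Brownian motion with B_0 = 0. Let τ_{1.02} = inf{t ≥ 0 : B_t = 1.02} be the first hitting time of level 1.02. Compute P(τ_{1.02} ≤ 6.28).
P(τ_{1.02} ≤ 6.28) = 2(1 − Φ(1.02/√6.28)) = 2(1 − Φ(0.4070)) ≈ 0.6840

By the reflection principle for standard BM, P(τ_b ≤ t) = 2 · P(B_t ≥ b). Since B_t ~ N(0, t), P(B_t ≥ 1.02) = 1 − Φ(1.02/√t) = 1 − Φ(1.02/√6.28) = 1 − Φ(0.4070) ≈ 0.34200. Doubling: P(τ_{1.02} ≤ 6.28) ≈ 2 · 0.34200 = 0.68400 ≈ 0.6840.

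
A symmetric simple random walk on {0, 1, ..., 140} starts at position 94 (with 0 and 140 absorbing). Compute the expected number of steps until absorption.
E[τ | X_0 = 94] = 4324

Let v_k = E[τ | X_0 = k]. Boundary: v_0 = v_140 = 0. Recurrence: v_k = 1 + (v_{k-1} + v_{k+1})/2 for 1 ≤ k ≤ 139. The particular solution to v_k − (v_{k-1} + v_{k+1})/2 = 1 is v_k = −k^2. Adding homogeneous solution A + B k and matching boundaries gives v_k = k (140 − k). Substituting k = 94: v_94 = 94 · 46 = 4324.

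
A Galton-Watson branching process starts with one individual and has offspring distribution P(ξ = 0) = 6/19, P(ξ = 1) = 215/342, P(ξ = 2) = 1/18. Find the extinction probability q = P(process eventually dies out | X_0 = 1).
q = 1

Mean offspring μ = 0·6/19 + 1·215/342 + 2·1/18 = 253/342 ≤ 1. For μ ≤ 1 with offspring not concentrated at 1, the Galton-Watson process goes extinct almost surely, so q = 1.
(Algebraic check: The pgf is f(s) = 6/19 + 215/342·s + 1/18·s². The extinction probability q is the smallest fixed point of f in [0, 1]. Setting s = f(s):
  1/18·s² + (215/342 − 1)·s + 6/19 = 0
  1/18·s² − (6/19 + 1/18)·s + 6/19 = 0
which factors as (s − 1)·(1/18·s − 6/19) = 0, giving roots s = 1 and s = (6/19)/(1/18) = 108/19. Since 108/19 ≥ 1, the smallest root in [0, 1] is s = 1.)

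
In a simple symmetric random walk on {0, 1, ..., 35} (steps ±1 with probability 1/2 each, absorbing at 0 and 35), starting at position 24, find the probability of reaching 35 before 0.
P(hit 35 before 0) = 24/35

Let u_k = P(hit 35 before 0 | start at k). Then u_0 = 0, u_35 = 1, and u_k = u_{k-1}/2 + u_{k+1}/2 for 1 ≤ k ≤ 34. This harmonic recurrence is solved by u_k = k/35, giving u_24 = 24/35.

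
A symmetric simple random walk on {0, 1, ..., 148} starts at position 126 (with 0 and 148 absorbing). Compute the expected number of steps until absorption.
E[τ | X_0 = 126] = 2772

Let v_k = E[τ | X_0 = k]. Boundary: v_0 = v_148 = 0. Recurrence: v_k = 1 + (v_{k-1} + v_{k+1})/2 for 1 ≤ k ≤ 147. The particular solution to v_k − (v_{k-1} + v_{k+1})/2 = 1 is v_k = −k^2. Adding homogeneous solution A + B k and matching boundaries gives v_k = k (148 − k). Substituting k = 126: v_126 = 126 · 22 = 2772.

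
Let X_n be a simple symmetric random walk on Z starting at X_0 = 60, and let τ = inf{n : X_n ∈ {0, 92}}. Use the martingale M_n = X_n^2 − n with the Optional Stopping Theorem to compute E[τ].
E[τ] = 1920

M_n = X_n^2 − n is a martingale (since E[X_{n+1}^2 | F_n] = X_n^2 + 1). By OST (τ has finite mean in a bounded region), E[M_τ] = E[M_0] = X_0^2 − 0 = 60^2 = 3600. Also E[M_τ] = E[X_τ^2] − E[τ]. The walk exits at 0 or 92, with P(hit 92 first) = 60/92, so E[X_τ^2] = 92^2 · 60/92 + 0 = 5520. Thus E[τ] = E[X_τ^2] − E[M_τ] = 5520 − 3600 = 1920 = 60(92 − 60) = 1920.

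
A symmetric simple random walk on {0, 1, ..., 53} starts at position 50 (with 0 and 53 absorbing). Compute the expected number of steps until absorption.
E[τ | X_0 = 50] = 150

Let v_k = E[τ | X_0 = k]. Boundary: v_0 = v_53 = 0. Recurrence: v_k = 1 + (v_{k-1} + v_{k+1})/2 for 1 ≤ k ≤ 52. The particular solution to v_k − (v_{k-1} + v_{k+1})/2 = 1 is v_k = −k^2. Adding homogeneous solution A + B k and matching boundaries gives v_k = k (53 − k). Substituting k = 50: v_50 = 50 · 3 = 150.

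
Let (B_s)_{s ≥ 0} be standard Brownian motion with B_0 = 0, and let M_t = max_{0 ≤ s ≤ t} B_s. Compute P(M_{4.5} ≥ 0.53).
P(M_{4.5} ≥ 0.53) = 2·P(B_{4.5} ≥ 0.53) = 2(1 − Φ(0.53/√4.5)) ≈ 0.8027

By the reflection principle for Brownian motion, P(M_t ≥ a) = 2 · P(B_t ≥ a) for a ≥ 0. Since B_t ~ N(0, t), P(B_t ≥ 0.53) = 1 − Φ(0.53/√t) = 1 − Φ(0.53/√4.5) = 1 − Φ(0.2498). So
  P(M_{4.5} ≥ 0.53) = 2(1 − Φ(0.2498)) ≈ 0.8027.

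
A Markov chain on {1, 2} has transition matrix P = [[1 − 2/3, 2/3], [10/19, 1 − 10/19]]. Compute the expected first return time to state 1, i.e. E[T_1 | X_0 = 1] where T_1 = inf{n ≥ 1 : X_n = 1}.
E[T_1 | X_0 = 1] = 1/π_1 = 34/15

For an irreducible recurrent Markov chain with stationary distribution π, E[T_i | X_0 = i] = 1/π_i (Kac's formula). Here π_1 = (10/19)/(2/3 + 10/19) = (10/19)/(68/57) = 15/34, so E[T_1 | X_0 = 1] = 1/π_1 = (2/3 + 10/19)/(10/19) = (68/57)/(10/19) = 34/15.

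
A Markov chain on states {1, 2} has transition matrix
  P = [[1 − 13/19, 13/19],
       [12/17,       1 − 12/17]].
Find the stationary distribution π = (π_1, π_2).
π_1 = 228/449, π_2 = 221/449

Solve πP = π with π_1 + π_2 = 1. From πP = π: π_1 · (1 − 13/19) + π_2 · 12/17 = π_1 ⇒ π_2 · 12/17 = π_1 · 13/19 ⇒ π_2/π_1 = (13/19)/(12/17) = 221/228. Together with π_1 + π_2 = 1:
  π_1 = (12/17)/(13/19 + 12/17) = (12/17)/(449/323) = 228/449,
  π_2 = (13/19)/(13/19 + 12/17) = (13/19)/(449/323) = 221/449.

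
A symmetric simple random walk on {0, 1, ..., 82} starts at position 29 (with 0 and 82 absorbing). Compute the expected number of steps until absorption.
E[τ | X_0 = 29] = 1537

Let v_k = E[τ | X_0 = k]. Boundary: v_0 = v_82 = 0. Recurrence: v_k = 1 + (v_{k-1} + v_{k+1})/2 for 1 ≤ k ≤ 81. The particular solution to v_k − (v_{k-1} + v_{k+1})/2 = 1 is v_k = −k^2. Adding homogeneous solution A + B k and matching boundaries gives v_k = k (82 − k). Substituting k = 29: v_29 = 29 · 53 = 1537.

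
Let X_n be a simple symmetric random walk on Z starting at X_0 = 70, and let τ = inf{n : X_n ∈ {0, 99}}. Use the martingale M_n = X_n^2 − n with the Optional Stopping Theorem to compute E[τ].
E[τ] = 2030

M_n = X_n^2 − n is a martingale (since E[X_{n+1}^2 | F_n] = X_n^2 + 1). By OST (τ has finite mean in a bounded region), E[M_τ] = E[M_0] = X_0^2 − 0 = 70^2 = 4900. Also E[M_τ] = E[X_τ^2] − E[τ]. The walk exits at 0 or 99, with P(hit 99 first) = 70/99, so E[X_τ^2] = 99^2 · 70/99 + 0 = 6930. Thus E[τ] = E[X_τ^2] − E[M_τ] = 6930 − 4900 = 2030 = 70(99 − 70) = 2030.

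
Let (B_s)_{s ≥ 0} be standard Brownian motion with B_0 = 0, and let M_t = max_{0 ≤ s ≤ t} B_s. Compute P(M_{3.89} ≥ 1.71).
P(M_{3.89} ≥ 1.71) = 2·P(B_{3.89} ≥ 1.71) = 2(1 − Φ(1.71/√3.89)) ≈ 0.3859

By the reflection principle for Brownian motion, P(M_t ≥ a) = 2 · P(B_t ≥ a) for a ≥ 0. Since B_t ~ N(0, t), P(B_t ≥ 1.71) = 1 − Φ(1.71/√t) = 1 − Φ(1.71/√3.89) = 1 − Φ(0.8670). So
  P(M_{3.89} ≥ 1.71) = 2(1 − Φ(0.8670)) ≈ 0.3859.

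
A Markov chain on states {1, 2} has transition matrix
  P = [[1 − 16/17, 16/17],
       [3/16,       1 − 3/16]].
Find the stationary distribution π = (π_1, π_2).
π_1 = 51/307, π_2 = 256/307

Solve πP = π with π_1 + π_2 = 1. From πP = π: π_1 · (1 − 16/17) + π_2 · 3/16 = π_1 ⇒ π_2 · 3/16 = π_1 · 16/17 ⇒ π_2/π_1 = (16/17)/(3/16) = 256/51. Together with π_1 + π_2 = 1:
  π_1 = (3/16)/(16/17 + 3/16) = (3/16)/(307/272) = 51/307,
  π_2 = (16/17)/(16/17 + 3/16) = (16/17)/(307/272) = 256/307.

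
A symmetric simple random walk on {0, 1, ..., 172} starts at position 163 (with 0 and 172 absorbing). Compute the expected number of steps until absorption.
E[τ | X_0 = 163] = 1467

Let v_k = E[τ | X_0 = k]. Boundary: v_0 = v_172 = 0. Recurrence: v_k = 1 + (v_{k-1} + v_{k+1})/2 for 1 ≤ k ≤ 171. The particular solution to v_k − (v_{k-1} + v_{k+1})/2 = 1 is v_k = −k^2. Adding homogeneous solution A + B k and matching boundaries gives v_k = k (172 − k). Substituting k = 163: v_163 = 163 · 9 = 1467.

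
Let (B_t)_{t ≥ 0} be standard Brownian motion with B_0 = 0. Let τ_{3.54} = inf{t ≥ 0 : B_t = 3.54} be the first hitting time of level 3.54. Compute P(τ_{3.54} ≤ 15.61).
P(τ_{3.54} ≤ 15.61) = 2(1 − Φ(3.54/√15.61)) = 2(1 − Φ(0.8960)) ≈ 0.3703

By the reflection principle for standard BM, P(τ_b ≤ t) = 2 · P(B_t ≥ b). Since B_t ~ N(0, t), P(B_t ≥ 3.54) = 1 − Φ(3.54/√t) = 1 − Φ(3.54/√15.61) = 1 − Φ(0.8960) ≈ 0.18513. Doubling: P(τ_{3.54} ≤ 15.61) ≈ 2 · 0.18513 = 0.37026 ≈ 0.3703.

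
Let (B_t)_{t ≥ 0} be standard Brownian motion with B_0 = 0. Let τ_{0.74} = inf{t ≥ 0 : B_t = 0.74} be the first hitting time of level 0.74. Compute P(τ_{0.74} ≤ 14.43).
P(τ_{0.74} ≤ 14.43) = 2(1 − Φ(0.74/√14.43)) = 2(1 − Φ(0.1948)) ≈ 0.8455

By the reflection principle for standard BM, P(τ_b ≤ t) = 2 · P(B_t ≥ b). Since B_t ~ N(0, t), P(B_t ≥ 0.74) = 1 − Φ(0.74/√t) = 1 − Φ(0.74/√14.43) = 1 − Φ(0.1948) ≈ 0.42277. Doubling: P(τ_{0.74} ≤ 14.43) ≈ 2 · 0.42277 = 0.84554 ≈ 0.8455.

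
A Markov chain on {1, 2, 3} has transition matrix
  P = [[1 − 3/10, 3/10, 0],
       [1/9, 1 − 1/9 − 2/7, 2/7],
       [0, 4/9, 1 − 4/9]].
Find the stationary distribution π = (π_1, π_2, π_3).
π = (140/761, 378/761, 243/761)

This is a birth-death chain on three states, which satisfies detailed balance: π_1 · P_{12} = π_2 · P_{21} and π_2 · P_{23} = π_3 · P_{32}.
From π_1 · 3/10 = π_2 · 1/9: π_2/π_1 = (3/10)/(1/9) = 27/10.
From π_2 · 2/7 = π_3 · 4/9: π_3/π_2 = (2/7)/(4/9) = 9/14.
Take π_1 proportional to 1; then unnormalized π = (1, 27/10, 243/140). Normalize by dividing by the sum 761/140:
  π = (140/761, 378/761, 243/761).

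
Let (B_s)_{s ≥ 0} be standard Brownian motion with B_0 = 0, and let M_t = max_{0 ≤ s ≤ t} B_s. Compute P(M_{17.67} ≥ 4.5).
P(M_{17.67} ≥ 4.5) = 2·P(B_{17.67} ≥ 4.5) = 2(1 − Φ(4.5/√17.67)) ≈ 0.2844

By the reflection principle for Brownian motion, P(M_t ≥ a) = 2 · P(B_t ≥ a) for a ≥ 0. Since B_t ~ N(0, t), P(B_t ≥ 4.5) = 1 − Φ(4.5/√t) = 1 − Φ(4.5/√17.67) = 1 − Φ(1.0705). So
  P(M_{17.67} ≥ 4.5) = 2(1 − Φ(1.0705)) ≈ 0.2844.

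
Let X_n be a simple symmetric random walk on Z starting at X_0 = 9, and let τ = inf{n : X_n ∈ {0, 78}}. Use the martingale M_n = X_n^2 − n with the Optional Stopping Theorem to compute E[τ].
E[τ] = 621

M_n = X_n^2 − n is a martingale (since E[X_{n+1}^2 | F_n] = X_n^2 + 1). By OST (τ has finite mean in a bounded region), E[M_τ] = E[M_0] = X_0^2 − 0 = 9^2 = 81. Also E[M_τ] = E[X_τ^2] − E[τ]. The walk exits at 0 or 78, with P(hit 78 first) = 9/78, so E[X_τ^2] = 78^2 · 9/78 + 0 = 702. Thus E[τ] = E[X_τ^2] − E[M_τ] = 702 − 81 = 621 = 9(78 − 9) = 621.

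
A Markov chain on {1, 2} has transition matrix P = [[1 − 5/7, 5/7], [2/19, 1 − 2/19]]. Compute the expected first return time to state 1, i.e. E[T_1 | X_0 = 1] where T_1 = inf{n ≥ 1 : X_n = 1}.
E[T_1 | X_0 = 1] = 1/π_1 = 109/14

For an irreducible recurrent Markov chain with stationary distribution π, E[T_i | X_0 = i] = 1/π_i (Kac's formula). Here π_1 = (2/19)/(5/7 + 2/19) = (2/19)/(109/133) = 14/109, so E[T_1 | X_0 = 1] = 1/π_1 = (5/7 + 2/19)/(2/19) = (109/133)/(2/19) = 109/14.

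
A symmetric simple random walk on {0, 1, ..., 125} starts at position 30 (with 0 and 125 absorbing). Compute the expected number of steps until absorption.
E[τ | X_0 = 30] = 2850

Let v_k = E[τ | X_0 = k]. Boundary: v_0 = v_125 = 0. Recurrence: v_k = 1 + (v_{k-1} + v_{k+1})/2 for 1 ≤ k ≤ 124. The particular solution to v_k − (v_{k-1} + v_{k+1})/2 = 1 is v_k = −k^2. Adding homogeneous solution A + B k and matching boundaries gives v_k = k (125 − k). Substituting k = 30: v_30 = 30 · 95 = 2850.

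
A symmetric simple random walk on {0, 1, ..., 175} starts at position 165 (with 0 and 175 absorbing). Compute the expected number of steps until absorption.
E[τ | X_0 = 165] = 1650

Let v_k = E[τ | X_0 = k]. Boundary: v_0 = v_175 = 0. Recurrence: v_k = 1 + (v_{k-1} + v_{k+1})/2 for 1 ≤ k ≤ 174. The particular solution to v_k − (v_{k-1} + v_{k+1})/2 = 1 is v_k = −k^2. Adding homogeneous solution A + B k and matching boundaries gives v_k = k (175 − k). Substituting k = 165: v_165 = 165 · 10 = 1650.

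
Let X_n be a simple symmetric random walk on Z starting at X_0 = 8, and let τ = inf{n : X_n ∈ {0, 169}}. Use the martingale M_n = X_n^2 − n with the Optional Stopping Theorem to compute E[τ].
E[τ] = 1288

M_n = X_n^2 − n is a martingale (since E[X_{n+1}^2 | F_n] = X_n^2 + 1). By OST (τ has finite mean in a bounded region), E[M_τ] = E[M_0] = X_0^2 − 0 = 8^2 = 64. Also E[M_τ] = E[X_τ^2] − E[τ]. The walk exits at 0 or 169, with P(hit 169 first) = 8/169, so E[X_τ^2] = 169^2 · 8/169 + 0 = 1352. Thus E[τ] = E[X_τ^2] − E[M_τ] = 1352 − 64 = 1288 = 8(169 − 8) = 1288.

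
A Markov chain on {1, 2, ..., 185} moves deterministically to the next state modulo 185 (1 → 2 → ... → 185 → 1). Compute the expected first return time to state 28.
E[T_28 | X_0 = 28] = 185

The chain cycles deterministically, so starting at state 28 it returns in exactly 185 steps. Equivalently, the stationary distribution is uniform π_j = 1/185 for every state j, so by Kac's formula E[T_28] = 1/π_28 = 185.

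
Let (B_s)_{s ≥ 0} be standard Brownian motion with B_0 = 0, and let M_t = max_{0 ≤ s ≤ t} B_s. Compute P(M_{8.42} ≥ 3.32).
P(M_{8.42} ≥ 3.32) = 2·P(B_{8.42} ≥ 3.32) = 2(1 − Φ(3.32/√8.42)) ≈ 0.2526

By the reflection principle for Brownian motion, P(M_t ≥ a) = 2 · P(B_t ≥ a) for a ≥ 0. Since B_t ~ N(0, t), P(B_t ≥ 3.32) = 1 − Φ(3.32/√t) = 1 − Φ(3.32/√8.42) = 1 − Φ(1.1441). So
  P(M_{8.42} ≥ 3.32) = 2(1 − Φ(1.1441)) ≈ 0.2526.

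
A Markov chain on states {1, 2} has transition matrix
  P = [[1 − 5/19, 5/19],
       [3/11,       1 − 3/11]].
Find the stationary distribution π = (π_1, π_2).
π_1 = 57/112, π_2 = 55/112

Solve πP = π with π_1 + π_2 = 1. From πP = π: π_1 · (1 − 5/19) + π_2 · 3/11 = π_1 ⇒ π_2 · 3/11 = π_1 · 5/19 ⇒ π_2/π_1 = (5/19)/(3/11) = 55/57. Together with π_1 + π_2 = 1:
  π_1 = (3/11)/(5/19 + 3/11) = (3/11)/(112/209) = 57/112,
  π_2 = (5/19)/(5/19 + 3/11) = (5/19)/(112/209) = 55/112.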